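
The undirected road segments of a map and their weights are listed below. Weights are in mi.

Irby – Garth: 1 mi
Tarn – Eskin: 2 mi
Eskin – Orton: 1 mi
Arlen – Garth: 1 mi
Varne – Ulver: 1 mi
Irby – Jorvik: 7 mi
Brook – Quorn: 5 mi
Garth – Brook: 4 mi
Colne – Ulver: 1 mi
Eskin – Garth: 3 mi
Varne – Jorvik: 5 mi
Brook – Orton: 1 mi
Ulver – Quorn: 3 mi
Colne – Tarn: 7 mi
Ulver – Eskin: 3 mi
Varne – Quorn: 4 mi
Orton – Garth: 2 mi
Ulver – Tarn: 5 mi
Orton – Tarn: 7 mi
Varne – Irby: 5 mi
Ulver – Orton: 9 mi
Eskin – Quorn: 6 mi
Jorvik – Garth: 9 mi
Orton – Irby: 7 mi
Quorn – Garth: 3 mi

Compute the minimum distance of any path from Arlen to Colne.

Settle nodes by increasing distance from Arlen:
Arlen: 0
Garth: 1  (via Arlen)
Irby: 2  (via Garth)
Orton: 3  (via Garth)
Quorn: 4  (via Garth)
Eskin: 4  (via Garth)
Brook: 4  (via Orton)
Tarn: 6  (via Eskin)
Ulver: 7  (via Quorn)
Varne: 7  (via Irby)
Colne: 8  (via Ulver)
Shortest route: Arlen → Garth → Quorn → Ulver → Colne = 8 mi.

8 mi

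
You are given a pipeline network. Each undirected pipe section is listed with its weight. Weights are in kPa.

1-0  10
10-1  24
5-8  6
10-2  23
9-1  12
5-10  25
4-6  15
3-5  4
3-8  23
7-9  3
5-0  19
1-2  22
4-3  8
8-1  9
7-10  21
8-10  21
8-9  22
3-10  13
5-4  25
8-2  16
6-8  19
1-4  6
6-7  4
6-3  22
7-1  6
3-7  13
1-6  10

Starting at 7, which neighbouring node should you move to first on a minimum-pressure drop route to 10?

10

Candidate routes:
7 - 3 - 10: 13+13 = 26
7 - 10: 21 = 21
Cheapest is 7 - 10 at 21 kPa.
So from 7 the first move is to 10.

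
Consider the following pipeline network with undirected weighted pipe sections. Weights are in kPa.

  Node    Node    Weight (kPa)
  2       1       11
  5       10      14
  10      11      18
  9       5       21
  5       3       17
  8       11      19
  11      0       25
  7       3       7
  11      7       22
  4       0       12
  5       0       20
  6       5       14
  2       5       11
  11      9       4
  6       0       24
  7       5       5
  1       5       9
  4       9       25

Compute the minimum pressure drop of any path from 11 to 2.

Candidate routes:
11 → 7 → 5 → 2: 22+5+11 = 38
11 → 9 → 5 → 2: 4+21+11 = 36
11 → 10 → 5 → 2: 18+14+11 = 43
11 → 9 → 5 → 1 → 2: 4+21+9+11 = 45
The minimum is 36 kPa via 11 → 9 → 5 → 2.

36 kPa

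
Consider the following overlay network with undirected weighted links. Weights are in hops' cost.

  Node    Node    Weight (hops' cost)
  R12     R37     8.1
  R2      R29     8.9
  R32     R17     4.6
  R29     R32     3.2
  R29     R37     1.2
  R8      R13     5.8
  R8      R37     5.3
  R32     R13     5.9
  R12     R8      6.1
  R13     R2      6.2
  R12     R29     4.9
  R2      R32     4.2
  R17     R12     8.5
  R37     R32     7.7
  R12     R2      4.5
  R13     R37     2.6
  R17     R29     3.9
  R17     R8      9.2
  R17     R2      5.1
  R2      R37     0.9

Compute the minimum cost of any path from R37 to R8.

5.3 hops' cost

Shortest distances from R37:
R37: 0
R2: 0.9  (via R37)
R29: 1.2  (via R37)
R13: 2.6  (via R37)
R32: 4.4  (via R29)
R17: 5.1  (via R29)
R8: 5.3  (via R37)
Shortest route: R37 → R8 = 5.3 hops' cost.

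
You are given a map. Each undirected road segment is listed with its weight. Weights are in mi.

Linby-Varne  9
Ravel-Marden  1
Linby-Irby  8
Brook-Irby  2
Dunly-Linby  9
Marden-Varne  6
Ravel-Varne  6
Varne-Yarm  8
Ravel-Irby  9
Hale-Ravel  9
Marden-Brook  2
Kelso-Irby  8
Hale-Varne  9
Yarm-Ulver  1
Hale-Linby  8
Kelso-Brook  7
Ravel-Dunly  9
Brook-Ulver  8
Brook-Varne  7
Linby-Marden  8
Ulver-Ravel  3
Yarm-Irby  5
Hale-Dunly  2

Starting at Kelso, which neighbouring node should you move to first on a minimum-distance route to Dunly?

Compare a few routes:
Kelso - Brook - Marden - Ravel - Hale - Dunly: 7+2+1+9+2 = 21
Kelso - Brook - Marden - Ravel - Dunly: 7+2+1+9 = 19
Cheapest is Kelso - Brook - Marden - Ravel - Dunly at 19 mi.
So from Kelso the first move is to Brook.

Brook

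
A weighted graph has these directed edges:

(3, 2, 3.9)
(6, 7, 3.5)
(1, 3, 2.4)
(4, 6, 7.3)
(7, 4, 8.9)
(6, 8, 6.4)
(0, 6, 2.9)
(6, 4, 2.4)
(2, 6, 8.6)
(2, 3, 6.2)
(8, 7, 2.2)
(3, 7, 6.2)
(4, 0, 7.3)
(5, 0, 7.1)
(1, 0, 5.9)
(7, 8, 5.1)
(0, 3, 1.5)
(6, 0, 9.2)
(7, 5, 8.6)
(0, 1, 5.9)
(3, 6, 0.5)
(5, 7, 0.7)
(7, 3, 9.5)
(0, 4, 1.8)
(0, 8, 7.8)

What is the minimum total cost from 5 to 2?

12.5

Running Dijkstra from 5:
5: 0
7: 0.7  (via 5)
8: 5.8  (via 7)
0: 7.1  (via 5)
3: 8.6  (via 0)
4: 8.9  (via 0)
6: 9.1  (via 3)
2: 12.5  (via 3)
Shortest route: 5 → 0 → 3 → 2 = 12.5.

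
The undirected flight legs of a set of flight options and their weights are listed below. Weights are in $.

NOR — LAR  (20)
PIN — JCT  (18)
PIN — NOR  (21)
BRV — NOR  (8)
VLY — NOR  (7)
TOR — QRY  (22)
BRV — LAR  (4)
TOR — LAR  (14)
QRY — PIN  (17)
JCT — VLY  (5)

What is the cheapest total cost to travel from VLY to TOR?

Candidate routes:
VLY → NOR → LAR → TOR: 7+20+14 = 41
VLY → NOR → BRV → LAR → TOR: 7+8+4+14 = 33
The minimum is $33 via VLY → NOR → BRV → LAR → TOR.

$33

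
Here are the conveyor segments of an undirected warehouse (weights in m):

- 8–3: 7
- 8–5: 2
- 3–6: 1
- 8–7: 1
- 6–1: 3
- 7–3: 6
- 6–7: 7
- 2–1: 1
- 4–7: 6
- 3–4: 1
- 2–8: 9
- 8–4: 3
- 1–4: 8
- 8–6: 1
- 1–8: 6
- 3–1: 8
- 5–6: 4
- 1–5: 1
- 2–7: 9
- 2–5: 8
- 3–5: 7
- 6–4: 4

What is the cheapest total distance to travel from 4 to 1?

Compare a few routes:
4–3–6–1: 1+1+3 = 5
4–3–6–8–5–1: 1+1+1+2+1 = 6
The minimum is 5 m via 4–3–6–1.

5 m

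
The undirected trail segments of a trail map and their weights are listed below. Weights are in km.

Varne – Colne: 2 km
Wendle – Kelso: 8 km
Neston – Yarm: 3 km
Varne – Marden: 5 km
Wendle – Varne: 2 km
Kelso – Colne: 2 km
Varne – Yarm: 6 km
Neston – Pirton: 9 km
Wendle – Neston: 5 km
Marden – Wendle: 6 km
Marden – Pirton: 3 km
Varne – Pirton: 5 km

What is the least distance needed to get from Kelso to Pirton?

9 km

Settle nodes by increasing distance from Kelso:
Kelso: 0
Colne: 2  (via Kelso)
Varne: 4  (via Colne)
Wendle: 6  (via Varne)
Pirton: 9  (via Varne)
Shortest route: Kelso → Colne → Varne → Pirton = 9 km.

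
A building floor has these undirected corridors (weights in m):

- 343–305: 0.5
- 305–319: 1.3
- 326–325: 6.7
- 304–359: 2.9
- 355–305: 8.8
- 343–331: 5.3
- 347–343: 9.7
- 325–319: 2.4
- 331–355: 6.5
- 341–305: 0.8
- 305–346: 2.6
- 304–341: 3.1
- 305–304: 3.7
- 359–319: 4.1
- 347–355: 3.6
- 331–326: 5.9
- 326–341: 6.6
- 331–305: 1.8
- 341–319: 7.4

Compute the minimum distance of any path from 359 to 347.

Shortest distances from 359:
359: 0
304: 2.9  (via 359)
319: 4.1  (via 359)
305: 5.4  (via 319)
343: 5.9  (via 305)
341: 6  (via 304)
325: 6.5  (via 319)
331: 7.2  (via 305)
346: 8  (via 305)
326: 12.6  (via 341)
355: 13.7  (via 331)
347: 15.6  (via 343)
Shortest route: 359 → 319 → 305 → 343 → 347 = 15.6 m.

15.6 m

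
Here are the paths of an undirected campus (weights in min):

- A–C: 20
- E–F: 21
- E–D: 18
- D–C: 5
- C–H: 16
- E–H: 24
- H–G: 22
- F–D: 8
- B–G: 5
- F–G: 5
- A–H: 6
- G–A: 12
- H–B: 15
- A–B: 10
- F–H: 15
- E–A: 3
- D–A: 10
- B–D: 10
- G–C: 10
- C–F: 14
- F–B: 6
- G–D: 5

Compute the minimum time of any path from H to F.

Enumerating some paths:
H → B → F: 15+6 = 21
H → F: 15 = 15
Cheapest is H → F at 15 min.

15 min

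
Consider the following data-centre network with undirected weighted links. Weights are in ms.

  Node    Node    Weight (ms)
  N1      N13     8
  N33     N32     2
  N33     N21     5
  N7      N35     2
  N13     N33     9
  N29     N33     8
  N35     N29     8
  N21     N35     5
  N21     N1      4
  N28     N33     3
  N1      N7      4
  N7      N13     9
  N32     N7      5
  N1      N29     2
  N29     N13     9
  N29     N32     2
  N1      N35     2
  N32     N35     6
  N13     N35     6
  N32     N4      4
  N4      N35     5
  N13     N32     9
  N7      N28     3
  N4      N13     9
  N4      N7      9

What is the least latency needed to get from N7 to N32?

5 ms

Compare a few routes:
N7 → N1 → N29 → N32: 4+2+2 = 8
N7 → N28 → N33 → N32: 3+3+2 = 8
N7 → N32: 5 = 5
The minimum is 5 ms via N7 → N32.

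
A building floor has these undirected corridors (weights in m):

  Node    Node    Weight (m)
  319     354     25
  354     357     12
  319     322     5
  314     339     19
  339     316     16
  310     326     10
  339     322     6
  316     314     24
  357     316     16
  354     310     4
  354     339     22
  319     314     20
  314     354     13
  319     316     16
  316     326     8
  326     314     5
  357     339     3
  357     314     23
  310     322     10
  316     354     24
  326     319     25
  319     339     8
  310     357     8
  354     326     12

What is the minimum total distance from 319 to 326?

24 m

Shortest distances from 319:
319: 0
322: 5  (via 319)
339: 8  (via 319)
357: 11  (via 339)
310: 15  (via 322)
316: 16  (via 319)
354: 19  (via 310)
314: 20  (via 319)
326: 24  (via 316)
Shortest route: 319–316–326 = 24 m.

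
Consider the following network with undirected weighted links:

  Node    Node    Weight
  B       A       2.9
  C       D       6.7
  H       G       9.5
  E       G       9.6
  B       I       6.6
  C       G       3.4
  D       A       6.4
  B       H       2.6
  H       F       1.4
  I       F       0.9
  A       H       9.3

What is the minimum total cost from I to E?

Shortest distances from I:
I: 0
F: 0.9  (via I)
H: 2.3  (via F)
B: 4.9  (via H)
A: 7.8  (via B)
G: 11.8  (via H)
D: 14.2  (via A)
C: 15.2  (via G)
E: 21.4  (via G)
Shortest route: I–F–H–G–E = 21.4.

21.4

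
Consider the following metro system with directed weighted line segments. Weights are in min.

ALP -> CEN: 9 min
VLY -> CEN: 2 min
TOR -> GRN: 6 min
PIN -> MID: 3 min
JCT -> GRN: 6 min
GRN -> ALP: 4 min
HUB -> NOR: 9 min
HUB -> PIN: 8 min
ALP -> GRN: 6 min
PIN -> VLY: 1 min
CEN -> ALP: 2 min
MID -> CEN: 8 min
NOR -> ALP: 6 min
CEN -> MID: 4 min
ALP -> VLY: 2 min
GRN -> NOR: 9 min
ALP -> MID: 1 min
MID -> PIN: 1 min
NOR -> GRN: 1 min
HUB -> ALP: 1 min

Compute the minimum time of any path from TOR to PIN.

Shortest distances from TOR:
TOR: 0
GRN: 6  (via TOR)
ALP: 10  (via GRN)
MID: 11  (via ALP)
VLY: 12  (via ALP)
PIN: 12  (via MID)
Shortest route: TOR → GRN → ALP → MID → PIN = 12 min.

12 min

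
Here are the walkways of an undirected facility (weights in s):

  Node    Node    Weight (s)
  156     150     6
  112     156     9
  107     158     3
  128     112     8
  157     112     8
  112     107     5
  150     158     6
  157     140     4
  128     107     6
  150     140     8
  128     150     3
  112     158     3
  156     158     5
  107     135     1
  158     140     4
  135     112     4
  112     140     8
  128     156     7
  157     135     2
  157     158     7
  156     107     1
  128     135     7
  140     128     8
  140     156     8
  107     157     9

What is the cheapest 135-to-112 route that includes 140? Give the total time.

13 s

Best 135 to 140: 135–157–140 costing 6
Shortest 140→112: 140–158–112 = 7
Total via 140: 6 + 7 = 13 s.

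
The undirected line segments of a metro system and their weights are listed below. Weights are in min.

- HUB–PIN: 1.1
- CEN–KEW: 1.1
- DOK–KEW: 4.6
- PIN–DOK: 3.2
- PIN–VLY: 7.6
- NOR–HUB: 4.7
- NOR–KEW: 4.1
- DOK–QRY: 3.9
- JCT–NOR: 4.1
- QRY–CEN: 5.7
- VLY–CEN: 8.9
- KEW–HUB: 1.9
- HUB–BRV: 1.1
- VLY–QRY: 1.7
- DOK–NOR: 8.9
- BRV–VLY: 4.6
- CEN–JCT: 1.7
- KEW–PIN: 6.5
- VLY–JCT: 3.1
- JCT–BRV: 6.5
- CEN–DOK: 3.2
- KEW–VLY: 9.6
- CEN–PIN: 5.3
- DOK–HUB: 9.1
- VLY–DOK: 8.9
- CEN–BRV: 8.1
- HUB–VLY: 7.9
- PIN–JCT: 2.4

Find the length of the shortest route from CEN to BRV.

Compare a few routes:
CEN–KEW–HUB–BRV: 1.1+1.9+1.1 = 4.1
CEN–PIN–HUB–BRV: 5.3+1.1+1.1 = 7.5
CEN–JCT–PIN–HUB–BRV: 1.7+2.4+1.1+1.1 = 6.3
Cheapest is CEN–KEW–HUB–BRV at 4.1 min.

4.1 min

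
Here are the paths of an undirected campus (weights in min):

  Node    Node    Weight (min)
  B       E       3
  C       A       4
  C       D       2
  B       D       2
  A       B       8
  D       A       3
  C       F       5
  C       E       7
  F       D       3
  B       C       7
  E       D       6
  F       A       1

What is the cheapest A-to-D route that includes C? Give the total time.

Shortest A→C: A → C = 4
Best C to D: C → D costing 2
Total via C: 4 + 2 = 6 min.

6 min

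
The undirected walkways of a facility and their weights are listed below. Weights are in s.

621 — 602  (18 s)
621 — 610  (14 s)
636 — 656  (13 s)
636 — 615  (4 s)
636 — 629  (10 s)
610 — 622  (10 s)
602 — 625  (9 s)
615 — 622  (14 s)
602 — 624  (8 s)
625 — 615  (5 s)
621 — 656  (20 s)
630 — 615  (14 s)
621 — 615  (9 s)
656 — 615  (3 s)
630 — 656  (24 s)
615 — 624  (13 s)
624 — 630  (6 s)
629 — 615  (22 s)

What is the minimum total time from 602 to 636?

18 s

Enumerating some paths:
602 - 624 - 615 - 636: 8+13+4 = 25
602 - 625 - 615 - 636: 9+5+4 = 18
Cheapest is 602 - 625 - 615 - 636 at 18 s.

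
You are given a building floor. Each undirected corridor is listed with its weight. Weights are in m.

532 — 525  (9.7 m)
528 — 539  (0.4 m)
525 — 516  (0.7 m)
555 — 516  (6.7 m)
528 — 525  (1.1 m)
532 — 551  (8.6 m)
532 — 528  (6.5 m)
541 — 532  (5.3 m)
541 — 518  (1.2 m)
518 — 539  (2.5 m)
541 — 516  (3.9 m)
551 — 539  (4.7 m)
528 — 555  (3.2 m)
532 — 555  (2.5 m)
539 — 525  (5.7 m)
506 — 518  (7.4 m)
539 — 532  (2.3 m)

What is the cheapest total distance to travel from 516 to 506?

12.1 m

Candidate routes:
516 - 525 - 539 - 518 - 506: 0.7+5.7+2.5+7.4 = 16.3
516 - 541 - 518 - 506: 3.9+1.2+7.4 = 12.5
516 - 525 - 528 - 539 - 518 - 506: 0.7+1.1+0.4+2.5+7.4 = 12.1
Cheapest is 516 - 525 - 528 - 539 - 518 - 506 at 12.1 m.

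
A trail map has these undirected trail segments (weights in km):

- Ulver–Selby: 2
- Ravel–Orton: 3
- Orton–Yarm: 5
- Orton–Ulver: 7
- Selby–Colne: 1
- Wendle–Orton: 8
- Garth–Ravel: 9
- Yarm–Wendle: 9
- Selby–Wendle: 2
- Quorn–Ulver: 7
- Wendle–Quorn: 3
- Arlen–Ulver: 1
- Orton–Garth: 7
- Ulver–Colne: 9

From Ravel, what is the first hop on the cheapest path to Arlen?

Orton

Compare a few routes:
Ravel–Orton–Wendle–Selby–Ulver–Arlen: 3+8+2+2+1 = 16
Ravel–Orton–Ulver–Arlen: 3+7+1 = 11
Ravel–Orton–Wendle–Quorn–Ulver–Arlen: 3+8+3+7+1 = 22
Ravel–Orton–Yarm–Wendle–Selby–Ulver–Arlen: 3+5+9+2+2+1 = 22
The minimum is 11 km via Ravel–Orton–Ulver–Arlen.
So from Ravel the first move is to Orton.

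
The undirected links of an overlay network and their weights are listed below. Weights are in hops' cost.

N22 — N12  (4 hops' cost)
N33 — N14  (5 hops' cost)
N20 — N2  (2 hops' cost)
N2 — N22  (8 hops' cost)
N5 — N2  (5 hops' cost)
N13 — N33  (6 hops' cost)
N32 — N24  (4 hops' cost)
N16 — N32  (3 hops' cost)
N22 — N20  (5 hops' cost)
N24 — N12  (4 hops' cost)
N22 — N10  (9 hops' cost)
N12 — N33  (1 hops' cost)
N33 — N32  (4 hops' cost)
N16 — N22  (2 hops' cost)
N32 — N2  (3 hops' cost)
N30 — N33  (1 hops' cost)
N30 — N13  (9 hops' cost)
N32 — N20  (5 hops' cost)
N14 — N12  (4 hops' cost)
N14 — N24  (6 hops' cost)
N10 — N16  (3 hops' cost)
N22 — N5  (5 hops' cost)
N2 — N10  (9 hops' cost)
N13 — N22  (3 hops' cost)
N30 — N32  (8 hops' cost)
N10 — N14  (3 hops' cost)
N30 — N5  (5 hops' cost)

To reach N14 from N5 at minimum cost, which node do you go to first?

N30

Candidate routes:
N5–N30–N33–N14: 5+1+5 = 11
N5–N22–N12–N14: 5+4+4 = 13
N5–N22–N16–N10–N14: 5+2+3+3 = 13
Cheapest is N5–N30–N33–N14 at 11 hops' cost.
So from N5 the first move is to N30.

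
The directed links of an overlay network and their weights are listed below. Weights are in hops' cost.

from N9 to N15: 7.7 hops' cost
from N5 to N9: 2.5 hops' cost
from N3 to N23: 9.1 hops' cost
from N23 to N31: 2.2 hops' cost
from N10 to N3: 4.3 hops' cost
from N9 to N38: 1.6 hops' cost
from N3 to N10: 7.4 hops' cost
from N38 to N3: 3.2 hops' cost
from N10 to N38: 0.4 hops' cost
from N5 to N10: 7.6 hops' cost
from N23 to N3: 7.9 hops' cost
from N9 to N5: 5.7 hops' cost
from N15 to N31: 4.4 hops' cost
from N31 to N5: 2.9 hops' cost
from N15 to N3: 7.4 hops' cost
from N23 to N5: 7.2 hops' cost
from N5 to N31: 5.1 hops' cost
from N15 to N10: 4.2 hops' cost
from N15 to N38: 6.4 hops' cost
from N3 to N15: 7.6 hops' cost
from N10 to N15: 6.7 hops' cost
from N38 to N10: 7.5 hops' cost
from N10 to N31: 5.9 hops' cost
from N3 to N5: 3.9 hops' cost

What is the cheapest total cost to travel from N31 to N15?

13.1 hops' cost

Enumerating some paths:
N31 - N5 - N9 - N15: 2.9+2.5+7.7 = 13.1
N31 - N5 - N10 - N15: 2.9+7.6+6.7 = 17.2
Cheapest is N31 - N5 - N9 - N15 at 13.1 hops' cost.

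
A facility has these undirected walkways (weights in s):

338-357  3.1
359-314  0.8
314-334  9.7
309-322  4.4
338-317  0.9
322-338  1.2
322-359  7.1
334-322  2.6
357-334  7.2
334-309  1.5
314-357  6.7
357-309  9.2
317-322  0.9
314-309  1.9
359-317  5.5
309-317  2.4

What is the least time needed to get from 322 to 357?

4.3 s

Settle nodes by increasing distance from 322:
322: 0
317: 0.9  (via 322)
338: 1.2  (via 322)
334: 2.6  (via 322)
309: 3.3  (via 317)
357: 4.3  (via 338)
Shortest route: 322–338–357 = 4.3 s.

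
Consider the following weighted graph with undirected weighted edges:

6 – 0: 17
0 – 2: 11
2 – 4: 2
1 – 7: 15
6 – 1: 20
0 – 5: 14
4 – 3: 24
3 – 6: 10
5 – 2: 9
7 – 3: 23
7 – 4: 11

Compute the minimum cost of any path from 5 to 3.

35

Enumerating some paths:
5 → 2 → 4 → 7 → 3: 9+2+11+23 = 45
5 → 2 → 4 → 3: 9+2+24 = 35
5 → 0 → 6 → 3: 14+17+10 = 41
Cheapest is 5 → 2 → 4 → 3 at 35.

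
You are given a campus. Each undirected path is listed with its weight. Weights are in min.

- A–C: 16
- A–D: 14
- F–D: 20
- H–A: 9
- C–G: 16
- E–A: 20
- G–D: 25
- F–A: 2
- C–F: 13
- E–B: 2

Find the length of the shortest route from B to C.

37 min

Running Dijkstra from B:
B: 0
E: 2  (via B)
A: 22  (via E)
F: 24  (via A)
H: 31  (via A)
D: 36  (via A)
C: 37  (via F)
Shortest route: B–E–A–F–C = 37 min.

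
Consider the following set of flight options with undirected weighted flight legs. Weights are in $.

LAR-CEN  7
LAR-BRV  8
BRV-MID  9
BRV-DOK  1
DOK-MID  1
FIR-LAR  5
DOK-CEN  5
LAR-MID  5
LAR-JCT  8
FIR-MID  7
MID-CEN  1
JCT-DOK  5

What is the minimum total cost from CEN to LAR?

Running Dijkstra from CEN:
CEN: 0
MID: 1  (via CEN)
DOK: 2  (via MID)
BRV: 3  (via DOK)
LAR: 6  (via MID)
Shortest route: CEN → MID → LAR = $6.

$6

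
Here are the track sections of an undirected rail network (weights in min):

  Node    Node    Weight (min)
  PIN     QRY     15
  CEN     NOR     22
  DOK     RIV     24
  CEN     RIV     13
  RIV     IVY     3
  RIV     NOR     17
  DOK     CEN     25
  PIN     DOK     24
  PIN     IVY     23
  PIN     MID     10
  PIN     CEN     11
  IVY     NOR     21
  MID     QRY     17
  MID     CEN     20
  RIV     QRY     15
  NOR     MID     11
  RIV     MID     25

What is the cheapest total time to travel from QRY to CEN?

Shortest distances from QRY:
QRY: 0
RIV: 15  (via QRY)
PIN: 15  (via QRY)
MID: 17  (via QRY)
IVY: 18  (via RIV)
CEN: 26  (via PIN)
Shortest route: QRY–PIN–CEN = 26 min.

26 min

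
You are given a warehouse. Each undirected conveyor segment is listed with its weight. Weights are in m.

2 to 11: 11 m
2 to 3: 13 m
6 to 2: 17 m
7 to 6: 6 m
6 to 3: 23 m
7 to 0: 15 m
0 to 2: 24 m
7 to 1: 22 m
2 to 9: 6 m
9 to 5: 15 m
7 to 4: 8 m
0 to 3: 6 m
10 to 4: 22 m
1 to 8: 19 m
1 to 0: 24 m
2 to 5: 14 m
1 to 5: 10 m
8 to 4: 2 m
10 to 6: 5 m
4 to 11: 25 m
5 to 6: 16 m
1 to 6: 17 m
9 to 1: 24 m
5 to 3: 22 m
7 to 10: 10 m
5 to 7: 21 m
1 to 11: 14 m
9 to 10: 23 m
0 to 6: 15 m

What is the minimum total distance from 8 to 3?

31 m

Running Dijkstra from 8:
8: 0
4: 2  (via 8)
7: 10  (via 4)
6: 16  (via 7)
1: 19  (via 8)
10: 20  (via 7)
0: 25  (via 7)
11: 27  (via 4)
5: 29  (via 1)
3: 31  (via 0)
Shortest route: 8–4–7–0–3 = 31 m.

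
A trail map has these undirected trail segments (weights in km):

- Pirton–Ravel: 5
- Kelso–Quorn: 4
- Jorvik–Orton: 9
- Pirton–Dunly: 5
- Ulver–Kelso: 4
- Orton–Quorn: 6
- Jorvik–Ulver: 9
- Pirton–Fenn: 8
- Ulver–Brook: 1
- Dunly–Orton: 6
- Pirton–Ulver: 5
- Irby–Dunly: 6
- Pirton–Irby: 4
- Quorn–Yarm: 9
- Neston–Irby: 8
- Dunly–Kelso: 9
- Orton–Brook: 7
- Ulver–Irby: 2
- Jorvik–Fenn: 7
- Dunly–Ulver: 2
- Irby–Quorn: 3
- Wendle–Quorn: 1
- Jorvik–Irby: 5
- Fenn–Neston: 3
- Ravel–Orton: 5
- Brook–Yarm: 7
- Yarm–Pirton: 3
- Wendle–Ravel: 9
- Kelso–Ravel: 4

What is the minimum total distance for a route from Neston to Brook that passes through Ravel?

Best Neston to Ravel: Neston → Fenn → Pirton → Ravel costing 16
Shortest Ravel→Brook: Ravel → Kelso → Ulver → Brook = 9
Total via Ravel: 16 + 9 = 25 km.

25 km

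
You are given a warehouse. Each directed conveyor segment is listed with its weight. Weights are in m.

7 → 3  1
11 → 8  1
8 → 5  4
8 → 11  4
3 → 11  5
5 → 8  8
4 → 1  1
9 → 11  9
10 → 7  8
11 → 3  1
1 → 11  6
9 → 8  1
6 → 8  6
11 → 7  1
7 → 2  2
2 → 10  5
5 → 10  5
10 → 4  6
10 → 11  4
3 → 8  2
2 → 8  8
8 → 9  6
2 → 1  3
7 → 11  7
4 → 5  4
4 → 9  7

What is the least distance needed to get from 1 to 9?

13 m

Shortest distances from 1:
1: 0
11: 6  (via 1)
3: 7  (via 11)
7: 7  (via 11)
8: 7  (via 11)
2: 9  (via 7)
5: 11  (via 8)
9: 13  (via 8)
Shortest route: 1 → 11 → 8 → 9 = 13 m.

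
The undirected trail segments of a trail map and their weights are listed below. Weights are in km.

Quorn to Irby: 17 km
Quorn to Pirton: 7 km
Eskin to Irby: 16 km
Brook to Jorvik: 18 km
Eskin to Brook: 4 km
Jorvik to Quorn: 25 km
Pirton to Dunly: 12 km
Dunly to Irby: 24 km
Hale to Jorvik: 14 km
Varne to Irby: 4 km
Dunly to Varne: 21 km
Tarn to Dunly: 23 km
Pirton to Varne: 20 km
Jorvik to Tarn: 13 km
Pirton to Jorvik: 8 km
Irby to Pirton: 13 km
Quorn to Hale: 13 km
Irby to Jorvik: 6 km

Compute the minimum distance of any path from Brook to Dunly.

38 km

Running Dijkstra from Brook:
Brook: 0
Eskin: 4  (via Brook)
Jorvik: 18  (via Brook)
Irby: 20  (via Eskin)
Varne: 24  (via Irby)
Pirton: 26  (via Jorvik)
Tarn: 31  (via Jorvik)
Hale: 32  (via Jorvik)
Quorn: 33  (via Pirton)
Dunly: 38  (via Pirton)
Shortest route: Brook → Jorvik → Pirton → Dunly = 38 km.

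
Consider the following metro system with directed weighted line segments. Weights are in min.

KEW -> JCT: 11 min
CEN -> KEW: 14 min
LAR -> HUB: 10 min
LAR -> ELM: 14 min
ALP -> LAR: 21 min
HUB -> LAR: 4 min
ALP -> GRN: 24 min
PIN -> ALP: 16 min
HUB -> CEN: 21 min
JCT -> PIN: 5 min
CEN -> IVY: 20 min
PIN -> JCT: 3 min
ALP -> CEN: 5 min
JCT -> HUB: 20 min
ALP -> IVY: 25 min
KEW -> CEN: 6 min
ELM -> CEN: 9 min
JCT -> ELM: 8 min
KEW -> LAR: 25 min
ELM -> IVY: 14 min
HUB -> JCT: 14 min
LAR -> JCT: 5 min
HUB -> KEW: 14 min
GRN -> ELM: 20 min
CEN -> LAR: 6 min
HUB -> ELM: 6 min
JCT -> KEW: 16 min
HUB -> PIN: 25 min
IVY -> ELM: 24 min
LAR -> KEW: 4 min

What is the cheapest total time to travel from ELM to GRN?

Settle nodes by increasing distance from ELM:
ELM: 0
CEN: 9  (via ELM)
IVY: 14  (via ELM)
LAR: 15  (via CEN)
KEW: 19  (via LAR)
JCT: 20  (via LAR)
PIN: 25  (via JCT)
HUB: 25  (via LAR)
ALP: 41  (via PIN)
GRN: 65  (via ALP)
Shortest route: ELM–CEN–LAR–JCT–PIN–ALP–GRN = 65 min.

65 min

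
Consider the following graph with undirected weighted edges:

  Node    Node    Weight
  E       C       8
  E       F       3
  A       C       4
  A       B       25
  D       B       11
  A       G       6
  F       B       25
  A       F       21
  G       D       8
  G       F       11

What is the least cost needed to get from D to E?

22

Enumerating some paths:
D - G - A - F - E: 8+6+21+3 = 38
D - G - F - E: 8+11+3 = 22
D - G - A - C - E: 8+6+4+8 = 26
D - B - F - E: 11+25+3 = 39
The minimum is 22 via D - G - F - E.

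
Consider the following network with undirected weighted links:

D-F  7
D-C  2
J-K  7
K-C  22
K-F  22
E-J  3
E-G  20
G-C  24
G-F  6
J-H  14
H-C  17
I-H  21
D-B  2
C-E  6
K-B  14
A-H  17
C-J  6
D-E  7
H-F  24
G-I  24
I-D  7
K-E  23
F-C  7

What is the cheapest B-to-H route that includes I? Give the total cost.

Best B to I: B → D → I costing 9
Shortest I→H: I → H = 21
Total via I: 9 + 21 = 30.

30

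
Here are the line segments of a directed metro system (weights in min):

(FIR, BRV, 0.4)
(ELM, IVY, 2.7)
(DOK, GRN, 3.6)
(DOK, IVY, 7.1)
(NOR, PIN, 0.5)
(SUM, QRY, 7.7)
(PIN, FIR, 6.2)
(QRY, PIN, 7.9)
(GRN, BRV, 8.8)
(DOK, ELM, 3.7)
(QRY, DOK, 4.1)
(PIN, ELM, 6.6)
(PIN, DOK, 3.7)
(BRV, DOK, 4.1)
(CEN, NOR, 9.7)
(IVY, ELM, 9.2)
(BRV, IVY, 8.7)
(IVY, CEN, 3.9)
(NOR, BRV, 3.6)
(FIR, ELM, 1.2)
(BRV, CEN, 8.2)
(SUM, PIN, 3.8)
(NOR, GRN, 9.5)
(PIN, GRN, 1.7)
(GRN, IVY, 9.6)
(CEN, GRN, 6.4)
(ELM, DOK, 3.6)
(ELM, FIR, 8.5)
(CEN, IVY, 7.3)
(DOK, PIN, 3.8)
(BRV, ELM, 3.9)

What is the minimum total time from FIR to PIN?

8.3 min

Candidate routes:
FIR - BRV - DOK - PIN: 0.4+4.1+3.8 = 8.3
FIR - BRV - ELM - DOK - PIN: 0.4+3.9+3.6+3.8 = 11.7
FIR - ELM - DOK - PIN: 1.2+3.6+3.8 = 8.6
FIR - ELM - IVY - CEN - NOR - PIN: 1.2+2.7+3.9+9.7+0.5 = 18
The minimum is 8.3 min via FIR - BRV - DOK - PIN.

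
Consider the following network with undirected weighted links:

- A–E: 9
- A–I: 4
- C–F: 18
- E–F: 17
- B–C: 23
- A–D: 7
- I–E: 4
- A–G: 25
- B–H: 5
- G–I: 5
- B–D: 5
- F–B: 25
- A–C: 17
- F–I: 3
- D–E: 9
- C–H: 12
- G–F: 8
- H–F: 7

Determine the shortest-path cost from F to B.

Compare a few routes:
F - H - B: 7+5 = 12
F - I - A - D - B: 3+4+7+5 = 19
Cheapest is F - H - B at 12.

12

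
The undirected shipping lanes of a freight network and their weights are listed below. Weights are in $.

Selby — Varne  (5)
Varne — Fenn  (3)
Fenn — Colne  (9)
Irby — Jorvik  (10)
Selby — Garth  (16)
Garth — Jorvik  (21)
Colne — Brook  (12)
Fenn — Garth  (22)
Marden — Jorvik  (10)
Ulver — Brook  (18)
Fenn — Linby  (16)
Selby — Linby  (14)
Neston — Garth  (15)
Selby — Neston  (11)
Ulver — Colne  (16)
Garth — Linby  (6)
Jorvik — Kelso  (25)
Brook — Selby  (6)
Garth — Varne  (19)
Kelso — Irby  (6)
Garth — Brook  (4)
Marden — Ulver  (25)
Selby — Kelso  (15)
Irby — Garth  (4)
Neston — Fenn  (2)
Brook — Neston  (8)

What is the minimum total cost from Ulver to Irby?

Running Dijkstra from Ulver:
Ulver: 0
Colne: 16  (via Ulver)
Brook: 18  (via Ulver)
Garth: 22  (via Brook)
Selby: 24  (via Brook)
Marden: 25  (via Ulver)
Fenn: 25  (via Colne)
Irby: 26  (via Garth)
Shortest route: Ulver–Brook–Garth–Irby = $26.

$26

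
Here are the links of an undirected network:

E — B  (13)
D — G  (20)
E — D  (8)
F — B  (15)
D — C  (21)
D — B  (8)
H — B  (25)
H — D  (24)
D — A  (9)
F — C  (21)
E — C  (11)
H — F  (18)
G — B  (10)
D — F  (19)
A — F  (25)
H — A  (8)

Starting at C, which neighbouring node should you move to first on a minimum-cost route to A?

E

Enumerating some paths:
C - D - A: 21+9 = 30
C - E - B - D - A: 11+13+8+9 = 41
C - F - A: 21+25 = 46
C - E - D - A: 11+8+9 = 28
The minimum is 28 via C - E - D - A.
So from C the first move is to E.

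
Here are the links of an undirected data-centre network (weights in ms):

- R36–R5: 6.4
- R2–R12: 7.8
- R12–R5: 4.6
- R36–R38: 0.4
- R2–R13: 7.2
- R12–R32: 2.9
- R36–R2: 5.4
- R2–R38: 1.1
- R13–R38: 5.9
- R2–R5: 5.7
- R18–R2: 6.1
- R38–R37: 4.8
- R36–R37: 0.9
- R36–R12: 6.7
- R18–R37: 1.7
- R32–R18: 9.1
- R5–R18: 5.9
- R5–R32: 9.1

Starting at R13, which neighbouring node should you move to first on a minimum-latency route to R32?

Enumerating some paths:
R13–R38–R36–R12–R32: 5.9+0.4+6.7+2.9 = 15.9
R13–R38–R36–R37–R18–R32: 5.9+0.4+0.9+1.7+9.1 = 18
R13–R38–R2–R12–R32: 5.9+1.1+7.8+2.9 = 17.7
R13–R2–R12–R32: 7.2+7.8+2.9 = 17.9
Cheapest is R13–R38–R36–R12–R32 at 15.9 ms.
So from R13 the first move is to R38.

R38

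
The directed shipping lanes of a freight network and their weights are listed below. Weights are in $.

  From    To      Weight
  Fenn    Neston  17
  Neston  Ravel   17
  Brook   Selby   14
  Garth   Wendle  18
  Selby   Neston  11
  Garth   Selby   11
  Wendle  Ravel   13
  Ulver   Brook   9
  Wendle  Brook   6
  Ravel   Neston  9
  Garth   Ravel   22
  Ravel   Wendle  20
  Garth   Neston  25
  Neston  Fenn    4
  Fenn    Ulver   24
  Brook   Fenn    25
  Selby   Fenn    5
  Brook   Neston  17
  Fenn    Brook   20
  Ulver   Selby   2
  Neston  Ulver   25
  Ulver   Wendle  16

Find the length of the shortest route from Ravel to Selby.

$36

Running Dijkstra from Ravel:
Ravel: 0
Neston: 9  (via Ravel)
Fenn: 13  (via Neston)
Wendle: 20  (via Ravel)
Brook: 26  (via Wendle)
Ulver: 34  (via Neston)
Selby: 36  (via Ulver)
Shortest route: Ravel → Neston → Ulver → Selby = $36.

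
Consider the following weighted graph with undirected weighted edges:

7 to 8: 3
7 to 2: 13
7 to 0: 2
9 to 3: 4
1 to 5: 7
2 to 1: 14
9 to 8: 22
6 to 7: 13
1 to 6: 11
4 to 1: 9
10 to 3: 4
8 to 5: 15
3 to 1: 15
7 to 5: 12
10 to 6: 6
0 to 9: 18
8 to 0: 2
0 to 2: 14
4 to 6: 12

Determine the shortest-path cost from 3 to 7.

23

Shortest distances from 3:
3: 0
9: 4  (via 3)
10: 4  (via 3)
6: 10  (via 10)
1: 15  (via 3)
0: 22  (via 9)
4: 22  (via 6)
5: 22  (via 1)
7: 23  (via 6)
Shortest route: 3 → 10 → 6 → 7 = 23.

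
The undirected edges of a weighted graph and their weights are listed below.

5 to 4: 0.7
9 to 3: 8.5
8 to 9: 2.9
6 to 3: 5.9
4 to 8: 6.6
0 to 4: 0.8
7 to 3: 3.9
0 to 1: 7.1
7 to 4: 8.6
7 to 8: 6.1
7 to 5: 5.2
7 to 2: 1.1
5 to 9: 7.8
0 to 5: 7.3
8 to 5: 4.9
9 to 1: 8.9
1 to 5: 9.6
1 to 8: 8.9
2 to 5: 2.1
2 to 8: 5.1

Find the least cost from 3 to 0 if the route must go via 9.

17.8

Shortest 3→9: 3 → 9 = 8.5
Best 9 to 0: 9 → 5 → 4 → 0 costing 9.3
Total via 9: 8.5 + 9.3 = 17.8.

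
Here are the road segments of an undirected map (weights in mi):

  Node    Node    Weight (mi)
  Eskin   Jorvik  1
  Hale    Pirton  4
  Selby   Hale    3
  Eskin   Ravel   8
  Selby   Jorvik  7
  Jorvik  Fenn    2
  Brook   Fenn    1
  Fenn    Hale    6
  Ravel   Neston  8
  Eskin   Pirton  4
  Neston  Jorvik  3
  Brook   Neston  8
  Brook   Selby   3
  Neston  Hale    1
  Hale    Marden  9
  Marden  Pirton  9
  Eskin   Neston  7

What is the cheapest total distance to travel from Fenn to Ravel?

11 mi

Enumerating some paths:
Fenn → Jorvik → Neston → Ravel: 2+3+8 = 13
Fenn → Jorvik → Eskin → Ravel: 2+1+8 = 11
The minimum is 11 mi via Fenn → Jorvik → Eskin → Ravel.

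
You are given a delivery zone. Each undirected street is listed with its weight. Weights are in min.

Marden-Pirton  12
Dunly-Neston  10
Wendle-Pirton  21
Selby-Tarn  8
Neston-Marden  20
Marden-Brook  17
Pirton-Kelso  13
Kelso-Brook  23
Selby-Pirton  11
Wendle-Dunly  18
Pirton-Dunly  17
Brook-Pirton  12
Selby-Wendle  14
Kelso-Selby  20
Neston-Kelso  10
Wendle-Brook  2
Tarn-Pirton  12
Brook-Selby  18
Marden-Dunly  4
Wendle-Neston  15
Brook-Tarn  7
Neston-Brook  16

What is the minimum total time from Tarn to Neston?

Enumerating some paths:
Tarn–Brook–Wendle–Neston: 7+2+15 = 24
Tarn–Brook–Neston: 7+16 = 23
Cheapest is Tarn–Brook–Neston at 23 min.

23 min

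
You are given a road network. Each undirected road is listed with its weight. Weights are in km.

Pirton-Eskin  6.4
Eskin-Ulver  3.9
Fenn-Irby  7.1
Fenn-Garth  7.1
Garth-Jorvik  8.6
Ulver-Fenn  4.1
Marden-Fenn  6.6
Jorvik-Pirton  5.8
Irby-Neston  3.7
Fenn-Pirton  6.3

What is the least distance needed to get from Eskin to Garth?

15.1 km

Shortest distances from Eskin:
Eskin: 0
Ulver: 3.9  (via Eskin)
Pirton: 6.4  (via Eskin)
Fenn: 8  (via Ulver)
Jorvik: 12.2  (via Pirton)
Marden: 14.6  (via Fenn)
Garth: 15.1  (via Fenn)
Shortest route: Eskin → Ulver → Fenn → Garth = 15.1 km.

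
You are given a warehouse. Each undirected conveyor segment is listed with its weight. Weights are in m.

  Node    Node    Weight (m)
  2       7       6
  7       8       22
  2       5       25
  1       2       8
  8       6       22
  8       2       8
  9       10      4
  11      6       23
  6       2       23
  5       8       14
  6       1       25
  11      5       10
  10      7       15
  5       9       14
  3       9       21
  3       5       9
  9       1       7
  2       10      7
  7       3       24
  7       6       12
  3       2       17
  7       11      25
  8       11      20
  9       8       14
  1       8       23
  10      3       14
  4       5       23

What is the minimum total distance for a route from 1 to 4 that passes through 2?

53 m

Shortest 1→2: 1 → 2 = 8
Best 2 to 4: 2 → 8 → 5 → 4 costing 45
Total via 2: 8 + 45 = 53 m.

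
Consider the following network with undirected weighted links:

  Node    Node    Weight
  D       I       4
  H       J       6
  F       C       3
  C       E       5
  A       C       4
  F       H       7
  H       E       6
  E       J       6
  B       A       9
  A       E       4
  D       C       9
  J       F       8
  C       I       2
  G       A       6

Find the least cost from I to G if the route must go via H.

Best I to H: I–C–F–H costing 12
Best H to G: H–E–A–G costing 16
Total via H: 12 + 16 = 28.

28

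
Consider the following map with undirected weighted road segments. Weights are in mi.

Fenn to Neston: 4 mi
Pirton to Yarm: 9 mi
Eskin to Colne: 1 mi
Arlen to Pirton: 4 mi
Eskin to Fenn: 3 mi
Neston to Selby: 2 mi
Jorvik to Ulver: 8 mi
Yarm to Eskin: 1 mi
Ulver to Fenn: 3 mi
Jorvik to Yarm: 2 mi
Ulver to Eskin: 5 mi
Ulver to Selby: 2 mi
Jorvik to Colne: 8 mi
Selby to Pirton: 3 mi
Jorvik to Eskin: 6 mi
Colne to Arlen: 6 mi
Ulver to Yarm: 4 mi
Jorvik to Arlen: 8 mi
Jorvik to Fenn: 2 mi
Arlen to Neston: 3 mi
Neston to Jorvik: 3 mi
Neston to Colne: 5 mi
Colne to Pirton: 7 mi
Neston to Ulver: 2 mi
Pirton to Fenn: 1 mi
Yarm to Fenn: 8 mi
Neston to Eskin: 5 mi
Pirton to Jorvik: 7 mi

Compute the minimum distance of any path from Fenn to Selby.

4 mi

Compare a few routes:
Fenn - Ulver - Selby: 3+2 = 5
Fenn - Neston - Selby: 4+2 = 6
Fenn - Pirton - Selby: 1+3 = 4
The minimum is 4 mi via Fenn - Pirton - Selby.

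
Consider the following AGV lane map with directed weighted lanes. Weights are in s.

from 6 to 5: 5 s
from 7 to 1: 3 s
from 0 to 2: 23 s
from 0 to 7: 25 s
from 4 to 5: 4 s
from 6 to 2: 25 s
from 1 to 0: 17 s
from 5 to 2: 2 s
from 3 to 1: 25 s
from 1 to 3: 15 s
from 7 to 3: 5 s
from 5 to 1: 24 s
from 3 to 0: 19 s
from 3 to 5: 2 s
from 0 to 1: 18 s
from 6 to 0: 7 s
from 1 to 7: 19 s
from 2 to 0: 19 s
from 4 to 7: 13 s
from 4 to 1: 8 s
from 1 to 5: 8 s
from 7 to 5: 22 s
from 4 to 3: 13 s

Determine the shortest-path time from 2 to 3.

49 s

Candidate routes:
2–0–1–3: 19+18+15 = 52
2–0–7–3: 19+25+5 = 49
Cheapest is 2–0–7–3 at 49 s.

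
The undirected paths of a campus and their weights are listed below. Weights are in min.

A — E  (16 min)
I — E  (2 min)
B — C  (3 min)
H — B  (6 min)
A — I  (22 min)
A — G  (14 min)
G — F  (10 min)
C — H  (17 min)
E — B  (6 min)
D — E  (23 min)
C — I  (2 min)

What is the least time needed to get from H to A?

Compare a few routes:
H–B–E–A: 6+6+16 = 28
H–B–C–I–A: 6+3+2+22 = 33
H–B–C–I–E–A: 6+3+2+2+16 = 29
The minimum is 28 min via H–B–E–A.

28 min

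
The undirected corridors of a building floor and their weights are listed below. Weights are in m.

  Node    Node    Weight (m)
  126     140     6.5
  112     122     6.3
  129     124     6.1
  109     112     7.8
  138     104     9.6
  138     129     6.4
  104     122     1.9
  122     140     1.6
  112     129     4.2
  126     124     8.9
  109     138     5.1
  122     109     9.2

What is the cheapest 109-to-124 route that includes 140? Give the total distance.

Best 109 to 140: 109 → 122 → 140 costing 10.8
Best 140 to 124: 140 → 126 → 124 costing 15.4
Total via 140: 10.8 + 15.4 = 26.2 m.

26.2 m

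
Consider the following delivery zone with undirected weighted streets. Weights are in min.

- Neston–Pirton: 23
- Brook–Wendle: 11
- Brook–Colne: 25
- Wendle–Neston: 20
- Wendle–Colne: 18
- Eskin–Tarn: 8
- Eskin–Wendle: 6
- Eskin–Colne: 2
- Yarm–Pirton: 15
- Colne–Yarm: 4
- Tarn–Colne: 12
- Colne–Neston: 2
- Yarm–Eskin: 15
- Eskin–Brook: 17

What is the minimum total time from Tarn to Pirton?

Shortest distances from Tarn:
Tarn: 0
Eskin: 8  (via Tarn)
Colne: 10  (via Eskin)
Neston: 12  (via Colne)
Yarm: 14  (via Colne)
Wendle: 14  (via Eskin)
Brook: 25  (via Eskin)
Pirton: 29  (via Yarm)
Shortest route: Tarn → Eskin → Colne → Yarm → Pirton = 29 min.

29 min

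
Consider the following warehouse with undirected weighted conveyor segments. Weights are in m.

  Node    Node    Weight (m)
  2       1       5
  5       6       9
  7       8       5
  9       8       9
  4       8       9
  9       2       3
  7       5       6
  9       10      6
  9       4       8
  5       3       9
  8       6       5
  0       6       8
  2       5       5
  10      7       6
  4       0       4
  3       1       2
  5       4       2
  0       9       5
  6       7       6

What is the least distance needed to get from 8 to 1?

17 m

Shortest distances from 8:
8: 0
6: 5  (via 8)
7: 5  (via 8)
4: 9  (via 8)
9: 9  (via 8)
5: 11  (via 7)
10: 11  (via 7)
2: 12  (via 9)
0: 13  (via 6)
1: 17  (via 2)
Shortest route: 8 → 9 → 2 → 1 = 17 m.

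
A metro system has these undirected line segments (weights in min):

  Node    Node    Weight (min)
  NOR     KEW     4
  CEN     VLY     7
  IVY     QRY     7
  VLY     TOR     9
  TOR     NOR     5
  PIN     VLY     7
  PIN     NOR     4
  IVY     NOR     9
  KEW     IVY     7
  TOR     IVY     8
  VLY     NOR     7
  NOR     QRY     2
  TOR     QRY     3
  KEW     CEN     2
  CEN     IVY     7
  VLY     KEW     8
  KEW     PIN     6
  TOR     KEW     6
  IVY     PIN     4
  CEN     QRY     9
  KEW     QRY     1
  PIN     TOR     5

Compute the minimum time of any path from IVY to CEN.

7 min

Compare a few routes:
IVY → KEW → CEN: 7+2 = 9
IVY → CEN: 7 = 7
Cheapest is IVY → CEN at 7 min.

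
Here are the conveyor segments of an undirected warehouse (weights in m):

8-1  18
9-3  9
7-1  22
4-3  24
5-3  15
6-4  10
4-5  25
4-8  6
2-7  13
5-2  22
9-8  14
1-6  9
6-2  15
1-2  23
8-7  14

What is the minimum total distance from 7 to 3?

Enumerating some paths:
7 → 8 → 9 → 3: 14+14+9 = 37
7 → 8 → 4 → 3: 14+6+24 = 44
The minimum is 37 m via 7 → 8 → 9 → 3.

37 m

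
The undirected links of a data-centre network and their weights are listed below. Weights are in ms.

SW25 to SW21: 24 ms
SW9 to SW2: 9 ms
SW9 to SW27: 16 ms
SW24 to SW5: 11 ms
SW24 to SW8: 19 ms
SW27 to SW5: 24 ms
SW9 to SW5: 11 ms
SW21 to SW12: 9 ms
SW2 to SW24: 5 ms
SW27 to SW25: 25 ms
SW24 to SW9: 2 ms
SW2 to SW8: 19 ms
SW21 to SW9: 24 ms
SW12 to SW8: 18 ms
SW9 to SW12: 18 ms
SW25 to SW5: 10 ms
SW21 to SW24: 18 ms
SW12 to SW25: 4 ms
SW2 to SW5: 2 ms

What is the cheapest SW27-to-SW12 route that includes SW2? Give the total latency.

39 ms

Shortest SW27→SW2: SW27–SW9–SW24–SW2 = 23
Best SW2 to SW12: SW2–SW5–SW25–SW12 costing 16
Total via SW2: 23 + 16 = 39 ms.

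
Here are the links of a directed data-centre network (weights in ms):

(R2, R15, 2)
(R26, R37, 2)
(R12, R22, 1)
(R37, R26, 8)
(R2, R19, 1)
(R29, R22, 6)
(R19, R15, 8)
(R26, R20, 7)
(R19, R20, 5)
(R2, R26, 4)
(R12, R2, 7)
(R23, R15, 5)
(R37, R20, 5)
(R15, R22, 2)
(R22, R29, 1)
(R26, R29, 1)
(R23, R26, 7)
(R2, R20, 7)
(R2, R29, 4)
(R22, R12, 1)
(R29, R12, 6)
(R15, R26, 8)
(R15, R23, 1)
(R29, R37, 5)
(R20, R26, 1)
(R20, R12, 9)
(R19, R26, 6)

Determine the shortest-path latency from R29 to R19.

Settle nodes by increasing distance from R29:
R29: 0
R37: 5  (via R29)
R12: 6  (via R29)
R22: 6  (via R29)
R20: 10  (via R37)
R26: 11  (via R20)
R2: 13  (via R12)
R19: 14  (via R2)
Shortest route: R29 → R12 → R2 → R19 = 14 ms.

14 ms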